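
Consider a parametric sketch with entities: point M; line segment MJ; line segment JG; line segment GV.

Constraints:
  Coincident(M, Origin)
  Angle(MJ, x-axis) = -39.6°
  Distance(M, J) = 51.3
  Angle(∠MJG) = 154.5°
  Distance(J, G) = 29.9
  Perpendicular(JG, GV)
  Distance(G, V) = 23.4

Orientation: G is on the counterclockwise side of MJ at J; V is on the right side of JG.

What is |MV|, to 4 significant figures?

88.75

M is at the origin; MJ runs at -39.6° with length 51.3, so J = 51.3·(cos -39.6°, sin -39.6°) = (39.53, -32.70). ∠MJG = 154.5°, so JG runs at -39.6° + (180° − 154.5°) = -14.10° from the x-axis; with |JG| = 29.9, G = J + 29.9·(cos -14.10°, sin -14.10°) = (68.53, -39.98). JG ⟂ GV; with |GV| = 23.4 on the right of JG, V = G + 23.4·(-0.2436, -0.9699) = (62.83, -62.68). Then |MV| = |V − M| = 88.75.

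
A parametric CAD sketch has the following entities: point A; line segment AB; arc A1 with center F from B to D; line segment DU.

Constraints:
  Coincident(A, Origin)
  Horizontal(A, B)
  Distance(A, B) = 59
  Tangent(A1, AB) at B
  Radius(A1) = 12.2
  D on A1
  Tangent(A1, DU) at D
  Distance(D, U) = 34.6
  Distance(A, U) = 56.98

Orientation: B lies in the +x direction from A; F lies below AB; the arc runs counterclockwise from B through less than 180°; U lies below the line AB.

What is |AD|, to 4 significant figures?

48.08

Checks: |AB| = 59.00 ✓; |FD| = 12.20 ✓; ∠(FD, DU) = 90.00° ✓; |DU| = 34.60 ✓; |AU| = 56.98 ✓.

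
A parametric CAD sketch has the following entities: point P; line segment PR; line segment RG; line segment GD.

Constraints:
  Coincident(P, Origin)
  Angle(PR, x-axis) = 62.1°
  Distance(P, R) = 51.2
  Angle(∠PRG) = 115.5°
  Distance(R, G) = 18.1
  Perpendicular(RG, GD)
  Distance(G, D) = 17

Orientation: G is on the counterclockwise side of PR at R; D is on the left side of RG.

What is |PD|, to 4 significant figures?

49.65

P is at the origin; PR runs at 62.1° with length 51.2, so R = 51.2·(cos 62.1°, sin 62.1°) = (23.96, 45.25). ∠PRG = 115.5°, so RG runs at 62.1° + (180° − 115.5°) = 126.6° from the x-axis; with |RG| = 18.1, G = R + 18.1·(cos 126.6°, sin 126.6°) = (13.17, 59.78). RG is perpendicular to GD; with |GD| = 17.0 on the left of RG, D = G + 17.0·(-0.8028, -0.5962) = (-0.4816, 49.64). Then |PD| = |D − P| = 49.65.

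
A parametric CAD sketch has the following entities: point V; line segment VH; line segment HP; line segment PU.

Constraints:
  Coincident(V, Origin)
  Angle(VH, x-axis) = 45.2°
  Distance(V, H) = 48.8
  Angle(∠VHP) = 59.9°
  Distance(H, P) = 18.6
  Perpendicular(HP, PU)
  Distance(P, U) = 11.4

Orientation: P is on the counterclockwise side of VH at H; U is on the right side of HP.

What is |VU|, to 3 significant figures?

53.9

∠VHP = 59.9°, so HP runs at 45.2° + (180° − 59.9°) = 165° from the x-axis; with |HP| = 18.6, P = H + 18.6·(cos 165°, sin 165°) = (16.4, 39.3). HP is perpendicular to PU; with |PU| = 11.4 on the right of HP, U = P + 11.4·(0.254, 0.967) = (19.3, 50.4). Then |VU| = |U − V| = 53.9.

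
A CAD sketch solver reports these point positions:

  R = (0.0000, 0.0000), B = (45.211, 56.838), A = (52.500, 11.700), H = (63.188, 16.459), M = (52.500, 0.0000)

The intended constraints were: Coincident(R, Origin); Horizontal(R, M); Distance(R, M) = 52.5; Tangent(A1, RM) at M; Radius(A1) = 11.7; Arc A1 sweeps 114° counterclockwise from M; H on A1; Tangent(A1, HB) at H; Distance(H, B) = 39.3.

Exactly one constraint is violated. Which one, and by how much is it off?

Distance(H, B) = 39.3 — off by 4.90.

R = (0.00, 0.00) ✓; R.y = 0.00, M.y = 0.00 ✓; |RM| = 52.50 ✓; ∠(AM, MR) = 90.00° ✓; |AM| = 11.70 ✓; bearing(A→H) − bearing(A→M) = 114.0° ✓; |AH| = 11.70 ✓; ∠(AH, HB) = 90.00° ✓; |HB| = 44.20 ✗.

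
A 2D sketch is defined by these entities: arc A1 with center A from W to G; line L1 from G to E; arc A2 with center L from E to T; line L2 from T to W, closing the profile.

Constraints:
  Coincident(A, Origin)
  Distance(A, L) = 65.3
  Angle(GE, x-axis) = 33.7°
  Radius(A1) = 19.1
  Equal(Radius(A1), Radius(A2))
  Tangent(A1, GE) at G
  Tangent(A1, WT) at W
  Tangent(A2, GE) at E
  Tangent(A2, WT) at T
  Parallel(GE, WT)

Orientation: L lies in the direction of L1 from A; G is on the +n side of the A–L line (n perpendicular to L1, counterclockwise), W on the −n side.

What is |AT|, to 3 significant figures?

68.0

The slot axis is L1's direction at 33.7°, so u = (cos 33.7°, sin 33.7°) = (0.832, 0.555) and n = (−sin 33.7°, cos 33.7°) = (-0.555, 0.832). A is at the origin and L lies 65.3 along u from A, so L = 65.3·u = (54.3, 36.2). Tangency of A1 to both parallel lines with radius 19.1 puts G and W at A ± 19.1·n: G = (-10.6, 15.9), W = (10.6, -15.9). Equal radii place E and T the same way about L: E = L + 19.1·n = (43.7, 52.1), T = L − 19.1·n = (64.9, 20.3). Then |AT| = |T − A| = 68.0.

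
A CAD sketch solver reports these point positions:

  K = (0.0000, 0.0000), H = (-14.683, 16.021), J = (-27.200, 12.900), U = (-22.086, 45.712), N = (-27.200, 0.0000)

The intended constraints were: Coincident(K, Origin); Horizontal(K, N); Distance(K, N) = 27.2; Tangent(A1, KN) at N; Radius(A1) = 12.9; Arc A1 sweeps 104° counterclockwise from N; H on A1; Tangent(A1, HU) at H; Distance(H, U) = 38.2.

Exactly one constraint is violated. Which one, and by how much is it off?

Distance(H, U) = 38.2 — off by 7.60.

K = (0.00, 0.00) ✓; K.y = 0.00, N.y = 0.00 ✓; |KN| = 27.20 ✓; ∠(JN, NK) = 90.00° ✓; |JN| = 12.90 ✓; bearing(J→H) − bearing(J→N) = 104.0° ✓; |JH| = 12.90 ✓; ∠(JH, HU) = 90.00° ✓; |HU| = 30.60 ✗.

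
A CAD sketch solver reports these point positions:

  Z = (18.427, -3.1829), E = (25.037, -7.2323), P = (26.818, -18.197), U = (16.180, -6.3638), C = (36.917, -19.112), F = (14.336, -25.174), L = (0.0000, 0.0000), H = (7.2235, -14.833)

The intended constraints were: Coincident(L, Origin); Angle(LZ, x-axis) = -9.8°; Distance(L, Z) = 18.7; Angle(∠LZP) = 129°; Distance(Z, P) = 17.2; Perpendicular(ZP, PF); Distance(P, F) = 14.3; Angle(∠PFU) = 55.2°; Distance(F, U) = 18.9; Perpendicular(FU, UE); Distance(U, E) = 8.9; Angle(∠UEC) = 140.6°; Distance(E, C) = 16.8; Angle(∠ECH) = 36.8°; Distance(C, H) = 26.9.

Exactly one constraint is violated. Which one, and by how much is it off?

Distance(C, H) = 26.9 — off by 3.10.

L = (0.00, 0.00) ✓; LZ at -9.800° ✓; |LZ| = 18.70 ✓; ∠LZP = 129.0° ✓; |ZP| = 17.20 ✓; ∠(ZP, PF) = 90.00° ✓; |PF| = 14.30 ✓; ∠PFU = 55.20° ✓; |FU| = 18.90 ✓; ∠(FU, UE) = 90.00° ✓; |UE| = 8.899 ✓; ∠UEC = 140.6° ✓; |EC| = 16.80 ✓; ∠ECH = 36.80° ✓; |CH| = 30.00 ✗.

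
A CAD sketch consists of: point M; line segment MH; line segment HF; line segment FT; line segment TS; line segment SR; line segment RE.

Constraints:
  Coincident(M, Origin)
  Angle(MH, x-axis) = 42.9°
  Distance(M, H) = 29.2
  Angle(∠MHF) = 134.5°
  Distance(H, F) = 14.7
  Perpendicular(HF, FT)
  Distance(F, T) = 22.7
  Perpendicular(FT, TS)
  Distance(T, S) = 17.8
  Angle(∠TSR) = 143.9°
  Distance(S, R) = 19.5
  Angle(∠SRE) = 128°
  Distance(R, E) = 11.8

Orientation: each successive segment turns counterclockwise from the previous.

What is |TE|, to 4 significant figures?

41.16

M is at the origin; MH runs at 42.9° with length 29.2, so H = (21.39, 19.88). ∠MHF = 134.5° gives HF at 88.40° from the x-axis; with |HF| = 14.7, F = (21.80, 34.57). The perpendicularity gives FT at right angles to HF, so FT runs at 178.4°; with |FT| = 22.7, T = (-0.8904, 35.21). FT is perpendicular to TS, so TS runs at -91.60°; with |TS| = 17.8, S = (-1.387, 17.41). ∠TSR = 143.9° gives SR at -55.50° from the x-axis; with |SR| = 19.5, R = (9.657, 1.342). ∠SRE = 128.0° gives RE at -3.500° from the x-axis; with |RE| = 11.8, E = (21.44, 0.6212). Then |TE| = |E − T| = 41.16.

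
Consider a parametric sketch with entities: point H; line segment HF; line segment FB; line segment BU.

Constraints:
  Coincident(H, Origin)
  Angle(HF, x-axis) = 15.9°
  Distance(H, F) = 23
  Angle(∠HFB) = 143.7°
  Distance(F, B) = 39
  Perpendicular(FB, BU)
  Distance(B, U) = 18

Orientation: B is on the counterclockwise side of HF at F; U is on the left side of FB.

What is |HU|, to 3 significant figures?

57.7

H is at the origin; HF runs at 15.9° with length 23.0, so F = 23.0·(cos 15.9°, sin 15.9°) = (22.1, 6.30). ∠HFB = 143.7°, so FB runs at 15.9° + (180° − 143.7°) = 52.2° from the x-axis; with |FB| = 39.0, B = F + 39.0·(cos 52.2°, sin 52.2°) = (46.0, 37.1). FB ⟂ BU; with |BU| = 18.0 on the left of FB, U = B + 18.0·(-0.790, 0.613) = (31.8, 48.1). Then |HU| = |U − H| = 57.7.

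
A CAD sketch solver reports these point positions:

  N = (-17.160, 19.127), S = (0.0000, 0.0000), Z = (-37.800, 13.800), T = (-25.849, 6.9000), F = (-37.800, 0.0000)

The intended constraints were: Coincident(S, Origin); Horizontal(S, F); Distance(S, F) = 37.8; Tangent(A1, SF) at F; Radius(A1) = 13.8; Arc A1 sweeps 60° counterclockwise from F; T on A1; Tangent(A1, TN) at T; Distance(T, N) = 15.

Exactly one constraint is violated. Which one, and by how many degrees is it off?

Tangent(A1, TN) at T — off by 5.40°.

S = (0.00, 0.00) ✓; S.y = 0.00, F.y = 0.00 ✓; |SF| = 37.80 ✓; ∠(ZF, FS) = 90.00° ✓; |ZF| = 13.80 ✓; bearing(Z→T) − bearing(Z→F) = 60.00° ✓; |ZT| = 13.80 ✓; ∠(ZT, TN) = 95.40° ✗; |TN| = 15.00 ✓.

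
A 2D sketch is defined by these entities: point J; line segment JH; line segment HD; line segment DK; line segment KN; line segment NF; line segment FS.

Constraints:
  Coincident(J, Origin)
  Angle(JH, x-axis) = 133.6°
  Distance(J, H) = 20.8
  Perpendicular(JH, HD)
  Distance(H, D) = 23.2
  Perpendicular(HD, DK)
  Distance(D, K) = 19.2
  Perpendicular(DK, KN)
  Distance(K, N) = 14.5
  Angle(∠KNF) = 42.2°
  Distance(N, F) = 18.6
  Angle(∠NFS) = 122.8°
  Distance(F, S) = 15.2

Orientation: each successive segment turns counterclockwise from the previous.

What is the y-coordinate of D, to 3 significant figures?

-0.936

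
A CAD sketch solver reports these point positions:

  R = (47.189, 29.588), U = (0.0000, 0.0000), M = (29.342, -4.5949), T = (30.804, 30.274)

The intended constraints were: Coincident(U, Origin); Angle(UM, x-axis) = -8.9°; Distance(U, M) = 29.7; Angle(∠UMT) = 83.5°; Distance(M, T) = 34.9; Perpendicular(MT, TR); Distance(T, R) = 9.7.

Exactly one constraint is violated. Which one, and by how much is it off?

Distance(T, R) = 9.7 — off by 6.70.

U = (0.00, 0.00) ✓; UM at -8.900° ✓; |UM| = 29.70 ✓; ∠UMT = 83.50° ✓; |MT| = 34.90 ✓; ∠(MT, TR) = 90.00° ✓; |TR| = 16.40 ✗.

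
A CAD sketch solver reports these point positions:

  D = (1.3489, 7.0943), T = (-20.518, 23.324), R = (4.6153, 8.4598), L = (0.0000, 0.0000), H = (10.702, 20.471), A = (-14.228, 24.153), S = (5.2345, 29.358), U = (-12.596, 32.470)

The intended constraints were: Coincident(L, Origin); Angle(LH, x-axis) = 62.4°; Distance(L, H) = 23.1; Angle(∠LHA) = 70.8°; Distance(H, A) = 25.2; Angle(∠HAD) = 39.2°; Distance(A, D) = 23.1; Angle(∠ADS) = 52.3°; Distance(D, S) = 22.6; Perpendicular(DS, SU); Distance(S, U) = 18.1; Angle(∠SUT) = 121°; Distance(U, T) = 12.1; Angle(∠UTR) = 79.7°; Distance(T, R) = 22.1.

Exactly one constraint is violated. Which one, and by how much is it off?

Distance(T, R) = 22.1 — off by 7.10.

L = (0.00, 0.00) ✓; LH at 62.40° ✓; |LH| = 23.10 ✓; ∠LHA = 70.80° ✓; |HA| = 25.20 ✓; ∠HAD = 39.20° ✓; |AD| = 23.10 ✓; ∠ADS = 52.30° ✓; |DS| = 22.60 ✓; ∠(DS, SU) = 90.00° ✓; |SU| = 18.10 ✓; ∠SUT = 121.0° ✓; |UT| = 12.10 ✓; ∠UTR = 79.70° ✓; |TR| = 29.20 ✗.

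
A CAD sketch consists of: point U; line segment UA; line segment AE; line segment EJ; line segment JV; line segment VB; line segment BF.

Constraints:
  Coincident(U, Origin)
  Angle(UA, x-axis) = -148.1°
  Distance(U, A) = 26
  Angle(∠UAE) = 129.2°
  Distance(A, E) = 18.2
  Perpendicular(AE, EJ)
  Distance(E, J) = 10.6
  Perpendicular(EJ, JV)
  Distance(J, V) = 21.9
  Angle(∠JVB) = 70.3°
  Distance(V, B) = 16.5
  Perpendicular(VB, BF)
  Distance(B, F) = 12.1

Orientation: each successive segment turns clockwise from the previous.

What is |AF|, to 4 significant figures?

13.28

U is at the origin; UA runs at -148.1° with length 26.0, so A = (-22.07, -13.74). ∠UAE = 129.2° gives AE at 161.1° from the x-axis; with |AE| = 18.2, E = (-39.29, -7.844). The perpendicularity gives EJ at right angles to AE, so EJ runs at 71.10°; with |EJ| = 10.6, J = (-35.86, 2.184). EJ is perpendicular to JV, so JV runs at -18.90°; with |JV| = 21.9, V = (-15.14, -4.909). ∠JVB = 70.3° gives VB at -128.6° from the x-axis; with |VB| = 16.5, B = (-25.43, -17.80). VB is perpendicular to BF, so BF runs at 141.4°; with |BF| = 12.1, F = (-34.89, -10.26). Then |AF| = |F − A| = 13.28.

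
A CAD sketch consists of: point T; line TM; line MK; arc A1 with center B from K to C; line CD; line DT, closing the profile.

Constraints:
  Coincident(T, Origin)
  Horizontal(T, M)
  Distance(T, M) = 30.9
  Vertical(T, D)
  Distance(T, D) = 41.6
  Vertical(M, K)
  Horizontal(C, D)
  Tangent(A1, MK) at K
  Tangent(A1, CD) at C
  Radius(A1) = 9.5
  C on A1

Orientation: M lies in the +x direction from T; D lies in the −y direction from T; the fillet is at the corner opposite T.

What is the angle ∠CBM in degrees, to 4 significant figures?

163.5°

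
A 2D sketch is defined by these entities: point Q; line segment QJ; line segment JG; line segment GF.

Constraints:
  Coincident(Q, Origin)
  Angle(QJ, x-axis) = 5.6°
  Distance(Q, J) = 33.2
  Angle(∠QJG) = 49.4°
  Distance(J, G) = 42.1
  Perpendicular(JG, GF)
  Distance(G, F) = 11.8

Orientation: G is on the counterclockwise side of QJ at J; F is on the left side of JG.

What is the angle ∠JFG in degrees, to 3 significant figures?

74.3°

Q is at the origin; QJ runs at 5.6° with length 33.2, so J = 33.2·(cos 5.6°, sin 5.6°) = (33.0, 3.24). ∠QJG = 49.4°, so JG runs at 5.6° + (180° − 49.4°) = 136° from the x-axis; with |JG| = 42.1, G = J + 42.1·(cos 136°, sin 136°) = (2.66, 32.4). JG ⟂ GF; with |GF| = 11.8 on the left of JG, F = G + 11.8·(-0.692, -0.722) = (-5.51, 23.9). Then cos ∠JFG = FJ·FG / (|FJ||FG|), giving 74.3°.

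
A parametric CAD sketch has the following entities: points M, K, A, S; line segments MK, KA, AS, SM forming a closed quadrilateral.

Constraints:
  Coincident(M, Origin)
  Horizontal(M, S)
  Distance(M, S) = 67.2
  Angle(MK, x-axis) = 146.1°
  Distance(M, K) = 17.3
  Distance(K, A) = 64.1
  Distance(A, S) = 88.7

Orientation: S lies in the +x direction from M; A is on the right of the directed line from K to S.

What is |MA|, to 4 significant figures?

53.65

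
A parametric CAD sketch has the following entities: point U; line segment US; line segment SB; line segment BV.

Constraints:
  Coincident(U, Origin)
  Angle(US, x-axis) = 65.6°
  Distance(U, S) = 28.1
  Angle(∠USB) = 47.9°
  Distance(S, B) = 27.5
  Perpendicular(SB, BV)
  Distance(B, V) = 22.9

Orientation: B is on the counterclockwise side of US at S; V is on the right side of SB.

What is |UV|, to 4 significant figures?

44.60

U is at the origin; US runs at 65.6° with length 28.1, so S = 28.1·(cos 65.6°, sin 65.6°) = (11.61, 25.59). ∠USB = 47.9°, so SB runs at 65.6° + (180° − 47.9°) = 197.7° from the x-axis; with |SB| = 27.5, B = S + 27.5·(cos 197.7°, sin 197.7°) = (-14.59, 17.23). SB is perpendicular to BV; with |BV| = 22.9 on the right of SB, V = B + 22.9·(-0.3040, 0.9527) = (-21.55, 39.05). Then |UV| = |V − U| = 44.60.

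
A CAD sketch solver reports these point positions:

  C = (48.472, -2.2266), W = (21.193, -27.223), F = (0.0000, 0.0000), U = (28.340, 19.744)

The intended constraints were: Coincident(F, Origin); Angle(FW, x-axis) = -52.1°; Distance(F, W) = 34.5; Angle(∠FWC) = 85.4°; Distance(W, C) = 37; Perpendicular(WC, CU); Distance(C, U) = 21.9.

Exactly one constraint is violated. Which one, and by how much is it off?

Distance(C, U) = 21.9 — off by 7.90.

F = (0.00, 0.00) ✓; FW at -52.10° ✓; |FW| = 34.50 ✓; ∠FWC = 85.40° ✓; |WC| = 37.00 ✓; ∠(WC, CU) = 90.00° ✓; |CU| = 29.80 ✗.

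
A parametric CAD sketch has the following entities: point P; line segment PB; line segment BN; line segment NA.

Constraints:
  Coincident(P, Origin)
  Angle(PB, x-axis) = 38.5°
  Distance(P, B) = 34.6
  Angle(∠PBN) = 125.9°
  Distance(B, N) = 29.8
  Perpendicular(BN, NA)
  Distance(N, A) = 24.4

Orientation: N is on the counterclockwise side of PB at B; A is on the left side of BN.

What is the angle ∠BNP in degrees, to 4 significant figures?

29.23°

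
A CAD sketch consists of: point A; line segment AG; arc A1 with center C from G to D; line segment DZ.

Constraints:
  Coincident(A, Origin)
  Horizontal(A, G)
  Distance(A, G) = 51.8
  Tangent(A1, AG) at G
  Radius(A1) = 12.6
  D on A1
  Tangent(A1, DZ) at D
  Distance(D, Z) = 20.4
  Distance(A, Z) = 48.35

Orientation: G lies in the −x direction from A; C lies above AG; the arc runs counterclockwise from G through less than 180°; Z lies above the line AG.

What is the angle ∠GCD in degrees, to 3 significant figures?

83.1°

Checks: |AG| = 51.80 ✓; |CD| = 12.60 ✓; ∠(CD, DZ) = 90.00° ✓; |DZ| = 20.40 ✓; |AZ| = 48.35 ✓.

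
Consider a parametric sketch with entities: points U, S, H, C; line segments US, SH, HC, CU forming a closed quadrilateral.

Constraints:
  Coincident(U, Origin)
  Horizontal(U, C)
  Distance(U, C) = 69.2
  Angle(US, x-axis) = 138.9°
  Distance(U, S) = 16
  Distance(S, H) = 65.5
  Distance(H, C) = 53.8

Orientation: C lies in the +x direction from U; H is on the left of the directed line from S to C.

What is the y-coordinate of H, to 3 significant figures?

46.7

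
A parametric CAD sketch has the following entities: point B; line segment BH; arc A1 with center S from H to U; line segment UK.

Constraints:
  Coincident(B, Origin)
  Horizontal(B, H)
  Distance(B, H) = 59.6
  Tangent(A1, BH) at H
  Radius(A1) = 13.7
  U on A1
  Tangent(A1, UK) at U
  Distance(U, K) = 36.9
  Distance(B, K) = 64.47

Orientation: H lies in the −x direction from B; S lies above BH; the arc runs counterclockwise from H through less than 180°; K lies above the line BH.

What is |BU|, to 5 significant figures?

47.577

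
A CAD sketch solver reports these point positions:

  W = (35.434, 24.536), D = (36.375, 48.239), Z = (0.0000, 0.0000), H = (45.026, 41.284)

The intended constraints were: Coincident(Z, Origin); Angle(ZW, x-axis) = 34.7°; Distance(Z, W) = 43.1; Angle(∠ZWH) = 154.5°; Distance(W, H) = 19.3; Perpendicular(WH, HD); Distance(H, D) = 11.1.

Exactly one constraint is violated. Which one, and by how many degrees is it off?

Perpendicular(WH, HD) — off by 9.00°.

Z = (0.00, 0.00) ✓; ZW at 34.70° ✓; |ZW| = 43.10 ✓; ∠ZWH = 154.5° ✓; |WH| = 19.30 ✓; ∠(WH, HD) = 81.00° ✗; |HD| = 11.10 ✓.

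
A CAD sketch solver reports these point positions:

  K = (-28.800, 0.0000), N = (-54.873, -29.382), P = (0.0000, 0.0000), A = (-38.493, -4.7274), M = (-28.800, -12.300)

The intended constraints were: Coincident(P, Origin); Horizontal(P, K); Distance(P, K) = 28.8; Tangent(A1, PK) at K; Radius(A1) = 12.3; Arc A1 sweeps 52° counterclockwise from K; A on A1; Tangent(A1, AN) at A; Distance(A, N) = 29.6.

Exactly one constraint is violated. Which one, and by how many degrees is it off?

Tangent(A1, AN) at A — off by 4.40°.

P = (0.00, 0.00) ✓; P.y = 0.00, K.y = 0.00 ✓; |PK| = 28.80 ✓; ∠(MK, KP) = 90.00° ✓; |MK| = 12.30 ✓; bearing(M→A) − bearing(M→K) = 52.00° ✓; |MA| = 12.30 ✓; ∠(MA, AN) = 85.60° ✗; |AN| = 29.60 ✓.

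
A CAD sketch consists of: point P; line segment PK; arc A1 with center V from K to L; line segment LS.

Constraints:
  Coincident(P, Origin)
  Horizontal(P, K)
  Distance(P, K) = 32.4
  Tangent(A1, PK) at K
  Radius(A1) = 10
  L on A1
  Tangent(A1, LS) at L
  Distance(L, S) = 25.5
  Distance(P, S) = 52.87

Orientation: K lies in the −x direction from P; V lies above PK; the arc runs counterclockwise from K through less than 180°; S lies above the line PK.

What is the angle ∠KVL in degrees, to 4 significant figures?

123.1°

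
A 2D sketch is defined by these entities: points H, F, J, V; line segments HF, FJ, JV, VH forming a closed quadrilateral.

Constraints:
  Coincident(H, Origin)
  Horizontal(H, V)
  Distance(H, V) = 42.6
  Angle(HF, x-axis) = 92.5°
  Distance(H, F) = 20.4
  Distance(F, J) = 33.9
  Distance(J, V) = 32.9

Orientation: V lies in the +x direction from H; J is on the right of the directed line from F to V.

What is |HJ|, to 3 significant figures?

16.1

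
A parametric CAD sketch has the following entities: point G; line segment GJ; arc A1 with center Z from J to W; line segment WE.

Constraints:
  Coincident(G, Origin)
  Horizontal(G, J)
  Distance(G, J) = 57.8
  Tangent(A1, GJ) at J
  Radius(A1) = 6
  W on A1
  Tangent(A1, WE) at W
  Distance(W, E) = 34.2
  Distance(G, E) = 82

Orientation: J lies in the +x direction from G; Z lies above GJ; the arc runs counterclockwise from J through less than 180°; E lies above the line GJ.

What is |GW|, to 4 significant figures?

63.71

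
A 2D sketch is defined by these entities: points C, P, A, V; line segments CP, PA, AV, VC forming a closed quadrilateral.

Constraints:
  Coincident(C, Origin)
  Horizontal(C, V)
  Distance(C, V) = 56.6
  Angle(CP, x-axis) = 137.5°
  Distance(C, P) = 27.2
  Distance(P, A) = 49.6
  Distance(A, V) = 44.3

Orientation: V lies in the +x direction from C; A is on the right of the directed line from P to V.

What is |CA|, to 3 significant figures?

22.4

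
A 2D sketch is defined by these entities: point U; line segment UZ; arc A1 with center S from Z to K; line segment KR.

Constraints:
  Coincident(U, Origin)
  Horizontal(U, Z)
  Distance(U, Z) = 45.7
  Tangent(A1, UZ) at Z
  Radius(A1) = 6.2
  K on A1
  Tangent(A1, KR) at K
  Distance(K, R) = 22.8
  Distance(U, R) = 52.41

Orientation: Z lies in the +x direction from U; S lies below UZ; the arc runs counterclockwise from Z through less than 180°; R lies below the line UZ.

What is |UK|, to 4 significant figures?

40.22

U is at the origin; U and Z share the same y with |UZ| = 45.7 and Z on the +x side, so Z = (45.70, 0.000). Tangency of A1 to UZ means the radius SZ is perpendicular to UZ, so S = Z + (0, -6.2) = (45.70, -6.200). Since SK ⟂ KR (tangency), |SR| = √(6.2² + 22.8²) = 23.63 regardless of where K sits on A1. So R lies on both circle(U, 52.41) and circle(S, 23.63); the below-UZ intersection is R = (43.19, -29.69). K is the foot of the tangent from R: K = (39.58, -7.181).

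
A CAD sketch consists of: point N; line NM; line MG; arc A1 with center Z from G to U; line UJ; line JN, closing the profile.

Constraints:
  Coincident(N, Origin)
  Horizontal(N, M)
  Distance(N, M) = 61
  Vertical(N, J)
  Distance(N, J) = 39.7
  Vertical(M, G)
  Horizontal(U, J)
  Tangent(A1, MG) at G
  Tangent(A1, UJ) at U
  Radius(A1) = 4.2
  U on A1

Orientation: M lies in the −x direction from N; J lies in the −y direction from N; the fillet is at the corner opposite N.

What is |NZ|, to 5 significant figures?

66.981

N is at the origin; N and M share the same y with |NM| = 61.0 and M on the −x side, so M = (-61.000, 0.0000). N and J share the same x with |NJ| = 39.7 and J on the −y side, so J = (0.0000, -39.700). The virtual corner opposite N is at (-61.000, -39.700). The tangent condition forces ZG to be normal to MG and the tangent condition forces ZU to be normal to UJ, with radius 4.2, so the center Z sits 4.2 in from both sides at Z = (-56.800, -35.500). Then |NZ| = |Z − N| = 66.981.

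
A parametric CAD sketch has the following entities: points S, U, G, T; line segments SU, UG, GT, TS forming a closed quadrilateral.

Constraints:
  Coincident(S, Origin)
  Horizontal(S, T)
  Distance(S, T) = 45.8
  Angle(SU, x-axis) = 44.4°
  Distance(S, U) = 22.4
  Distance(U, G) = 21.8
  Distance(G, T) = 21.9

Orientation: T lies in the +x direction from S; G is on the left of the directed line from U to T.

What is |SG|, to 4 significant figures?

42.44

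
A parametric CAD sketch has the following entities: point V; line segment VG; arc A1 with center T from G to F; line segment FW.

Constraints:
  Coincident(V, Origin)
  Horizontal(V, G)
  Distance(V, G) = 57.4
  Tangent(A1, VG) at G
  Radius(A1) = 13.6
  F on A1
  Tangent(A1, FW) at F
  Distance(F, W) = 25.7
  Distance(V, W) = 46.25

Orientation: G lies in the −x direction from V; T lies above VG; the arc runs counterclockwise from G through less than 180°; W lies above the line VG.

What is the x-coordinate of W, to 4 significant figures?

-34.20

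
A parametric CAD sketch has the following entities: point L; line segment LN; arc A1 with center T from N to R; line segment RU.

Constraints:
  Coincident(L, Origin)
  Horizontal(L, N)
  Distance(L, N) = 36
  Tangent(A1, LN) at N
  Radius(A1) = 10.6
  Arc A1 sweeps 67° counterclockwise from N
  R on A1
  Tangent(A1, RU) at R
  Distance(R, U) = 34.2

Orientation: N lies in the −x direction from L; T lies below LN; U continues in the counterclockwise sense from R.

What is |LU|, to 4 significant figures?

70.25

L is at the origin; L and N share the same y with |LN| = 36.0 and N on the −x side, so N = (-36.00, 0.000). The tangent condition forces TN to be normal to LN, so T = N + (0, -10.6) = (-36.00, -10.60). On A1, N sits at bearing 90° from T; a 67° counterclockwise sweep puts R at bearing 157°, so R = T + 10.6·(cos 157°, sin 157°) = (-45.76, -6.458). Tangency of A1 to RU means the radius TR is perpendicular to RU, so RU runs along (−sin 157°, cos 157°); with |RU| = 34.2, U = (-59.12, -37.94). Then |LU| = |U − L| = 70.25.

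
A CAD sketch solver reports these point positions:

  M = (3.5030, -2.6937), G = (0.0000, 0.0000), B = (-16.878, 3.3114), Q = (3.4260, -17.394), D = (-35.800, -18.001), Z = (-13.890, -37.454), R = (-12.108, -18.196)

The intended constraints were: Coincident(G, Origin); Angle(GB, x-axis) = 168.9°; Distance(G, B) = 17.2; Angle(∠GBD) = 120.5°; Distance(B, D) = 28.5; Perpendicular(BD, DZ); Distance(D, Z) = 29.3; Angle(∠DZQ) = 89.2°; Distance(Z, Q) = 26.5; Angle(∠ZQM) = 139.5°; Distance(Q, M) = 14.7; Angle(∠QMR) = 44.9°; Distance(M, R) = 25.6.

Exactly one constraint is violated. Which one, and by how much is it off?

Distance(M, R) = 25.6 — off by 3.60.

G = (0.00, 0.00) ✓; GB at 168.9° ✓; |GB| = 17.20 ✓; ∠GBD = 120.5° ✓; |BD| = 28.50 ✓; ∠(BD, DZ) = 90.00° ✓; |DZ| = 29.30 ✓; ∠DZQ = 89.20° ✓; |ZQ| = 26.50 ✓; ∠ZQM = 139.5° ✓; |QM| = 14.70 ✓; ∠QMR = 44.90° ✓; |MR| = 22.00 ✗.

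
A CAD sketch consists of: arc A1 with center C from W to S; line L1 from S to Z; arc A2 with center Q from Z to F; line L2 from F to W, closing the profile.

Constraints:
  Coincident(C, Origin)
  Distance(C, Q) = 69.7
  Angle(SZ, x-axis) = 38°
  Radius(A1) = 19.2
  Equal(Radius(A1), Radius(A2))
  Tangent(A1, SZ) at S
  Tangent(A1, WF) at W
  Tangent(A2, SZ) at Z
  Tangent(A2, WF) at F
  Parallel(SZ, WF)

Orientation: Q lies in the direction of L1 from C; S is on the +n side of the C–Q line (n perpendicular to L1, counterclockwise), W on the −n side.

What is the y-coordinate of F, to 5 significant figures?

27.782

Tangency of A1 to both parallel lines with radius 19.2 puts S and W at C ± 19.2·n: S = (-11.821, 15.130), W = (11.821, -15.130). Equal radii place Z and F the same way about Q: Z = Q + 19.2·n = (43.104, 58.041), F = Q − 19.2·n = (66.745, 27.782). So F.y = 27.782.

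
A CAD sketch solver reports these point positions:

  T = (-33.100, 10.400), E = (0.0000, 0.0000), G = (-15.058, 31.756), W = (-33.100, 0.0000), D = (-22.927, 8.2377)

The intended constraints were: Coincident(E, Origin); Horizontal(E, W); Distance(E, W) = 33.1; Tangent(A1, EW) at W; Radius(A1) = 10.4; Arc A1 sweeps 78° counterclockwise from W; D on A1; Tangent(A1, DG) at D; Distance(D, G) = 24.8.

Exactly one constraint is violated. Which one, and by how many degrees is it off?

Tangent(A1, DG) at D — off by 6.50°.

E = (0.00, 0.00) ✓; E.y = 0.00, W.y = 0.00 ✓; |EW| = 33.10 ✓; ∠(TW, WE) = 90.00° ✓; |TW| = 10.40 ✓; bearing(T→D) − bearing(T→W) = 78.00° ✓; |TD| = 10.40 ✓; ∠(TD, DG) = 96.50° ✗; |DG| = 24.80 ✓.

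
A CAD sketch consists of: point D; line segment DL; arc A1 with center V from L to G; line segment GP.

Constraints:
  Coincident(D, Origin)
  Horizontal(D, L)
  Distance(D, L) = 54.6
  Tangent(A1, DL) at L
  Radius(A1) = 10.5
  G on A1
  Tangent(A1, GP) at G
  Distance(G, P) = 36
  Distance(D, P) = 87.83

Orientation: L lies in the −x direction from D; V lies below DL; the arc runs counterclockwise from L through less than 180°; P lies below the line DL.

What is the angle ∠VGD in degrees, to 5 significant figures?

28.965°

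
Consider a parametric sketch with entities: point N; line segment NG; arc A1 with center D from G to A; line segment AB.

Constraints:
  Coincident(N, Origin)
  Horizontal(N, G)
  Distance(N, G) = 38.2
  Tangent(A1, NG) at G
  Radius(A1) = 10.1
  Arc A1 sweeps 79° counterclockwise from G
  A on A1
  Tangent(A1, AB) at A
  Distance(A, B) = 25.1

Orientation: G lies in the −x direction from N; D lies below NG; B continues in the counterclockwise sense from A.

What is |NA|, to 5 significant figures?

48.804

N is at the origin; N and G share the same y with |NG| = 38.2 and G on the −x side, so G = (-38.200, 0.0000). A1 meets NG tangentially, so DG is at right angles to NG, so D = G + (0, -10.1) = (-38.200, -10.100). On A1, G sits at bearing 90° from D; a 79° counterclockwise sweep puts A at bearing 169°, so A = D + 10.1·(cos 169°, sin 169°) = (-48.114, -8.1728). Then |NA| = |A − N| = 48.804.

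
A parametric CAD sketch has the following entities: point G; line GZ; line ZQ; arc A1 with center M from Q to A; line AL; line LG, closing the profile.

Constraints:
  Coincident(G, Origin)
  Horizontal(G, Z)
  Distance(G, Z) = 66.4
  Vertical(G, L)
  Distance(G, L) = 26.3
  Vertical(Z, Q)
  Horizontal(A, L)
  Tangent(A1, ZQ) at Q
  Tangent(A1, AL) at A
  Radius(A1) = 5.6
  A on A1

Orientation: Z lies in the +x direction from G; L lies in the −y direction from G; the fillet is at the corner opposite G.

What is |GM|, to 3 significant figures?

64.2

G is at the origin; GZ is horizontal with |GZ| = 66.4 and Z on the +x side, so Z = (66.4, 0.00). G and L share the same x with |GL| = 26.3 and L on the −y side, so L = (0.00, -26.3). The virtual corner opposite G is at (66.4, -26.3). The tangent condition forces MQ to be normal to ZQ and tangency of A1 to AL means the radius MA is perpendicular to AL, with radius 5.6, so the center M sits 5.6 in from both sides at M = (60.8, -20.7). Then |GM| = |M − G| = 64.2.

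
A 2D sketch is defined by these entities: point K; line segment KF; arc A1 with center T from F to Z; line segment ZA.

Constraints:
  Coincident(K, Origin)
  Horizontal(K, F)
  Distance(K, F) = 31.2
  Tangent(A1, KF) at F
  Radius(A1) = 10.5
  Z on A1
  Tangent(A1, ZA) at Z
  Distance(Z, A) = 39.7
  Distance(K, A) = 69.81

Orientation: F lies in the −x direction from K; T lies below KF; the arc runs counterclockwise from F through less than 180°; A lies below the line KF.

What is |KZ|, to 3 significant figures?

41.8

Checks: ∠(TF, FK) = 90.00° ✓; |TF| = 10.50 ✓; |TZ| = 10.50 ✓; ∠(TZ, ZA) = 90.00° ✓; |ZA| = 39.70 ✓; |KA| = 69.81 ✓.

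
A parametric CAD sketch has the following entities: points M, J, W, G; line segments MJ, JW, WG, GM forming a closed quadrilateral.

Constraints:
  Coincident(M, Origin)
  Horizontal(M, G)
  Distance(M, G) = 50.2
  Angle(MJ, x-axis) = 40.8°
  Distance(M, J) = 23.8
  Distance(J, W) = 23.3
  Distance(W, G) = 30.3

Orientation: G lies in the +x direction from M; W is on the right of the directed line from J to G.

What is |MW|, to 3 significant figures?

22.2

M is at the origin; MG is horizontal with |MG| = 50.2 and G in +x, so G = (50.2, 0). MJ runs at 40.8° with |MJ| = 23.8, so J = (18.0, 15.6). W is determined by |JW| = 23.3 and |WG| = 30.3 together: it lies at the intersection of circle(J, 23.3) and circle(G, 30.3). With |JG| = 35.7, the foot of the radical line on JG is 12.6 from J and the perpendicular offset is √(23.3² − 12.6²) = 19.6. Taking the right-of-JG solution: W = (20.9, -7.57).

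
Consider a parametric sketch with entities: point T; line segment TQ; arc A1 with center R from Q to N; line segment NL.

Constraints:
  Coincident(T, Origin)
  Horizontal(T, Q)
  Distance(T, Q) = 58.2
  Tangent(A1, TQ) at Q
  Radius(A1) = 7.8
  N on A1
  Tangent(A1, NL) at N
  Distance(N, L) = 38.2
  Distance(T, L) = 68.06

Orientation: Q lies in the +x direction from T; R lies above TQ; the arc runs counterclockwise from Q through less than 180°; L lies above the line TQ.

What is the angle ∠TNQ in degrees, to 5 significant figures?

47.227°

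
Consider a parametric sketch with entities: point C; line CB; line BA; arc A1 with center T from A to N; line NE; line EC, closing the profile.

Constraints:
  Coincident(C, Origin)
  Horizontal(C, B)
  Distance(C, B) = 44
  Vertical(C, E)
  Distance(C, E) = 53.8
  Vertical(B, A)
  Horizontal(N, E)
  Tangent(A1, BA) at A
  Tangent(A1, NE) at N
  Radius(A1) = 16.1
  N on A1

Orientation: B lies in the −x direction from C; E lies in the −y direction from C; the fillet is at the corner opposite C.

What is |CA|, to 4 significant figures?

57.94

C is at the origin; CB is horizontal with |CB| = 44.0 and B on the −x side, so B = (-44.00, 0.000). C and E share the same x with |CE| = 53.8 and E on the −y side, so E = (0.000, -53.80). The virtual corner opposite C is at (-44.00, -53.80). A1 meets BA tangentially, so TA is at right angles to BA and since A1 is tangent to NE there, TN ⟂ NE, with radius 16.1, so the center T sits 16.1 in from both sides at T = (-27.90, -37.70). That places the tangent points at A = (-44.00, -37.70) on BA and N = (-27.90, -53.80) on NE. Then |CA| = |A − C| = 57.94.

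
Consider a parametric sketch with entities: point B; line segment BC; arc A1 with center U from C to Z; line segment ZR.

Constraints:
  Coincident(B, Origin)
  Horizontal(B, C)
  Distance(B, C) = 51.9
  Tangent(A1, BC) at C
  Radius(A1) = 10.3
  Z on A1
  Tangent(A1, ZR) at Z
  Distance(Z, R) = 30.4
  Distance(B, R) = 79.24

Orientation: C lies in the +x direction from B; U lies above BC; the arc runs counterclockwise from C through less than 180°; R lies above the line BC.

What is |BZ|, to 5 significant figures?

62.236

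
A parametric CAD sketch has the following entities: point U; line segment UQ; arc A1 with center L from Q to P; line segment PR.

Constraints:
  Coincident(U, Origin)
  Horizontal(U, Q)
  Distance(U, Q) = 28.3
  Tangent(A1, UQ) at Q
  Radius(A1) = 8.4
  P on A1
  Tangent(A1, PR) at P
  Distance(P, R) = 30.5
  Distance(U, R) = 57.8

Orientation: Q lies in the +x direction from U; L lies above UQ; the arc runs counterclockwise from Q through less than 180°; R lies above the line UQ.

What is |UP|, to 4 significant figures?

36.62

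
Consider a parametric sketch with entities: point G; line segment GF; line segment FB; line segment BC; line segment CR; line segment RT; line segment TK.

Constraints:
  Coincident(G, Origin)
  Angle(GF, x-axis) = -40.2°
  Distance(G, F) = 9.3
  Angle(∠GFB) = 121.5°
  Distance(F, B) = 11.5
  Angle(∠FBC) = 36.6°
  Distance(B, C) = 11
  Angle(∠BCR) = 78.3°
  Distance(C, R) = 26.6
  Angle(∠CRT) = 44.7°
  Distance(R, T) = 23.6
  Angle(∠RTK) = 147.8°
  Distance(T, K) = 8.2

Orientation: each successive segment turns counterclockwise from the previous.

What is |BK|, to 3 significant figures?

7.61

∠CRT = 44.7° gives RT at 38.7° from the x-axis; with |RT| = 23.6, T = (22.9, -10.6). ∠RTK = 147.8° gives TK at 70.9° from the x-axis; with |TK| = 8.2, K = (25.6, -2.86). Then |BK| = |K − B| = 7.61.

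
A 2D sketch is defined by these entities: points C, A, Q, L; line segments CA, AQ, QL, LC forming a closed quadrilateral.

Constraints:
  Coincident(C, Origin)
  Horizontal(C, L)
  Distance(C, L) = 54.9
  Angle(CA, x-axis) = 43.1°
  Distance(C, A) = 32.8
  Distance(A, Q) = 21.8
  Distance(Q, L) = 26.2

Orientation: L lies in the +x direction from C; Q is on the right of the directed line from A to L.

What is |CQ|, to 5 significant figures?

28.747

Checks: |AQ| = 21.80 ✓; |QL| = 26.20 ✓.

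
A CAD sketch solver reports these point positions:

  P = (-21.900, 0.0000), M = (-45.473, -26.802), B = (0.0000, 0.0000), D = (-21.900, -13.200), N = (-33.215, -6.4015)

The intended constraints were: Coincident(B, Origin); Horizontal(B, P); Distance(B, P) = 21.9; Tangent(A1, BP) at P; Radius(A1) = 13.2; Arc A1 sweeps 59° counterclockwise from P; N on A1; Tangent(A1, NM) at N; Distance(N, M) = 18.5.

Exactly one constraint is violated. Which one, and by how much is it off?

Distance(N, M) = 18.5 — off by 5.30.

B = (0.00, 0.00) ✓; B.y = 0.00, P.y = 0.00 ✓; |BP| = 21.90 ✓; ∠(DP, PB) = 90.00° ✓; |DP| = 13.20 ✓; bearing(D→N) − bearing(D→P) = 59.00° ✓; |DN| = 13.20 ✓; ∠(DN, NM) = 90.00° ✓; |NM| = 23.80 ✗.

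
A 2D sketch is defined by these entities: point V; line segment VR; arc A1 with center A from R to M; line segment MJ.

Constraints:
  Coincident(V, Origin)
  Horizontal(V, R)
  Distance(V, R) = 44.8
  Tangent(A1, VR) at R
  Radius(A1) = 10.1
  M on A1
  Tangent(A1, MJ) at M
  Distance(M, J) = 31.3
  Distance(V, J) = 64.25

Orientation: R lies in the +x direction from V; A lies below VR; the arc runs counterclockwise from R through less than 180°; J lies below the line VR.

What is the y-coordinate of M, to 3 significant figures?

-14.1

V is at the origin; V and R share the same y with |VR| = 44.8 and R on the +x side, so R = (44.8, 0.00). Tangency of A1 to VR means the radius AR is perpendicular to VR, so A = R + (0, -10.1) = (44.8, -10.1). Since AM ⟂ MJ (tangency), |AJ| = √(10.1² + 31.3²) = 32.9 regardless of where M sits on A1. So J lies on both circle(V, 64.25) and circle(A, 32.9); the below-VR intersection is J = (47.9, -42.8). M is the foot of the tangent from J: M = (35.5, -14.1).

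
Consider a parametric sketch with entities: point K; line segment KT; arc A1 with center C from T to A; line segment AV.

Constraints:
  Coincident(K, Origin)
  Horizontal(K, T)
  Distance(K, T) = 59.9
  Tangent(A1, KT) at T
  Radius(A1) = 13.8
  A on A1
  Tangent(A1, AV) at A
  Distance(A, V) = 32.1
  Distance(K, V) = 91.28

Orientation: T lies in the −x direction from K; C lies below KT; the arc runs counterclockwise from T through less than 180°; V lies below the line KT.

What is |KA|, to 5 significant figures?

73.974

K is at the origin; KT is horizontal with |KT| = 59.9 and T on the −x side, so T = (-59.900, 0.0000). The tangent condition forces CT to be normal to KT, so C = T + (0, -13.8) = (-59.900, -13.800). Since CA ⟂ AV (tangency), |CV| = √(13.8² + 32.1²) = 34.941 regardless of where A sits on A1. So V lies on both circle(K, 91.28) and circle(C, 34.941); the below-KT intersection is V = (-81.368, -41.368). A is the foot of the tangent from V: A = (-73.252, -10.311).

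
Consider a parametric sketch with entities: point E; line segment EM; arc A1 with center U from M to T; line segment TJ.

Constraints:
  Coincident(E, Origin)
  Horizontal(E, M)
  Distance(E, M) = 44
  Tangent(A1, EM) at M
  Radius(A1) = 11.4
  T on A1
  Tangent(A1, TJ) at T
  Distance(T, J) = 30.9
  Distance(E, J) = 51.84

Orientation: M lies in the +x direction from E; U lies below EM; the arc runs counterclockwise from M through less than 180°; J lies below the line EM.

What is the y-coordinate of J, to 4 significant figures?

-41.62

E is at the origin; E and M share the same y with |EM| = 44.0 and M on the +x side, so M = (44.00, 0.000). Since A1 is tangent to EM there, UM ⟂ EM, so U = M + (0, -11.4) = (44.00, -11.40). Since UT ⟂ TJ (tangency), |UJ| = √(11.4² + 30.9²) = 32.94 regardless of where T sits on A1. So J lies on both circle(E, 51.84) and circle(U, 32.94); the below-EM intersection is J = (30.90, -41.62). T is the foot of the tangent from J: T = (32.62, -10.77).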